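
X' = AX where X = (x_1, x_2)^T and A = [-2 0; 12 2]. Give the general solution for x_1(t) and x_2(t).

x_1(t) = C_2e^(-2t), x_2(t) = C_1e^(2t) - 3C_2e^(-2t)

Coefficient matrix A = [[-2, 0], [12, 2]].
Characteristic polynomial det(A - λI) = λ^2 - 4 = 0.
Eigenvalues λ = 2, -2.
For λ=2: (A-λI) row 1 is [-4, 0], so an eigenvector is (0, 1).
For λ=-2: (A-λI) row 2 is [12, 4], so an eigenvector is (1, -3).
General solution: C_1e^(2t)(0,1) + C_2e^(-2t)(1,-3).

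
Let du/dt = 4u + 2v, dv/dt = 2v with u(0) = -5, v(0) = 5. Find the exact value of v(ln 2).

A = [[4,2],[0,2]]; eigenvalues λ = 4, 2.
Eigenvectors: (-1,0) for λ=4, (1,-1) for λ=2.
From the initial condition, c_1 = 0, c_2 = -5.
v(ln 2) = (0)(2^4)(0) + (-5)(2^2)(-1) = 20.

20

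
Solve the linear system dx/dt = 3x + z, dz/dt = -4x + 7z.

x(t) = K_1e^(5t) + K_2te^(5t) - 2K_2e^(5t), z(t) = 2K_1e^(5t) + 2K_2te^(5t) - 3K_2e^(5t)

Coefficient matrix A = [[3, 1], [-4, 7]].
Characteristic polynomial det(A - λI) = λ^2 - 10λ + 25 = 0.
Single eigenvalue λ = 5 with algebraic multiplicity 2.
Eigenvector v = (1,2); generalized eigenvector w with (A-λI)w=v is (-2,-3).
General solution: e^(5t)[K_1·v + K_2·(t·v + w)].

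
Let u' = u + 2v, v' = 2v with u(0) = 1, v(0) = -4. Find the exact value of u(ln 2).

A = [[1,2],[0,2]]; eigenvalues λ = 2, 1.
Eigenvectors: (-2,-1) for λ=2, (1,0) for λ=1.
From the initial condition, c_1 = 4, c_2 = 9.
u(ln 2) = (4)(2^2)(-2) + (9)(2^1)(1) = -14.

-14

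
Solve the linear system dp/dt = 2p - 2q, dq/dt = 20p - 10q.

p(t) = c_1e^(-4t)cos(2t) + c_2e^(-4t)sin(2t), q(t) = c_1e^(-4t)sin(2t) + 3c_1e^(-4t)cos(2t) + 3c_2e^(-4t)sin(2t) - c_2e^(-4t)cos(2t)

Coefficient matrix A = [[2, -2], [20, -10]].
Characteristic polynomial det(A - λI) = λ^2 + 8λ + 20 = 0.
Eigenvalues λ = -4 ± 2i (complex conjugate pair).
For λ=-4+2i: an eigenvector is (1,3) - i(0,1) = (1, 3 - i).
A real fundamental pair from Re and Im of e^((-4+2i)t)v: X_1 = e^(-4t)(cos(2t)·(1,3) + sin(2t)·(0,1)), X_2 = e^(-4t)(sin(2t)·(1,3) - cos(2t)·(0,1)).
General solution: c_1X_1 + c_2X_2.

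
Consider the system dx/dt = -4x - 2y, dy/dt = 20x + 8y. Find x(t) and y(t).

Coefficient matrix A = [[-4, -2], [20, 8]].
Characteristic polynomial det(A - λI) = λ^2 - 4λ + 8 = 0.
Eigenvalues λ = 2 ± 2i (complex conjugate pair).
For λ=2+2i: an eigenvector is (0,1) - i(-1,3) = (0 + i, 1 - 3i).
A real fundamental pair from Re and Im of e^((2+2i)t)v: X_1 = e^(2t)(cos(2t)·(0,1) + sin(2t)·(-1,3)), X_2 = e^(2t)(sin(2t)·(0,1) - cos(2t)·(-1,3)).
General solution: C_1X_1 + C_2X_2.

x(t) = -C_1e^(2t)sin(2t) + C_2e^(2t)cos(2t), y(t) = 3C_1e^(2t)sin(2t) + C_1e^(2t)cos(2t) + C_2e^(2t)sin(2t) - 3C_2e^(2t)cos(2t)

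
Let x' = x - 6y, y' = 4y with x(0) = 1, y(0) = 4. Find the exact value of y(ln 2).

64

A = [[1,-6],[0,4]]; eigenvalues λ = 4, 1.
Eigenvectors: (2,-1) for λ=4, (1,0) for λ=1.
From the initial condition, c_1 = -4, c_2 = 9.
y(ln 2) = (-4)(2^4)(-1) + (9)(2^1)(0) = 64.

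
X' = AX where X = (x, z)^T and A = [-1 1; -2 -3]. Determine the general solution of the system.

x(t) = C_1e^(-2t)sin(t) - C_2e^(-2t)cos(t), z(t) = -C_1e^(-2t)sin(t) + C_1e^(-2t)cos(t) + C_2e^(-2t)sin(t) + C_2e^(-2t)cos(t)

Coefficient matrix A = [[-1, 1], [-2, -3]].
Characteristic polynomial det(A - λI) = λ^2 + 4λ + 5 = 0.
Eigenvalues λ = -2 ± i (complex conjugate pair).
For λ=-2+i: an eigenvector is (0,1) - i(1,-1) = (0 - i, 1 + i).
A real fundamental pair from Re and Im of e^((-2+i)t)v: X_1 = e^(-2t)(cos(t)·(0,1) + sin(t)·(1,-1)), X_2 = e^(-2t)(sin(t)·(0,1) - cos(t)·(1,-1)).
General solution: C_1X_1 + C_2X_2.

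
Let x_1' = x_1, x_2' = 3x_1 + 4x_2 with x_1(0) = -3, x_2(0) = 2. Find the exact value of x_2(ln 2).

-10

A = [[1,0],[3,4]]; eigenvalues λ = 4, 1.
Eigenvectors: (0,-1) for λ=4, (1,-1) for λ=1.
From the initial condition, c_1 = 1, c_2 = -3.
x_2(ln 2) = (1)(2^4)(-1) + (-3)(2^1)(-1) = -10.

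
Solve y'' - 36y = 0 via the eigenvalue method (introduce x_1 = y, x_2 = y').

Let x_1 = y, x_2 = y'. Then x_1' = x_2 and x_2' = 36x_1.
A = [[0,1],[36,0]]; det(A-λI) = λ^2 - 36.
Eigenvalues λ = 6, -6 with eigenvectors (1,6), (1,-6).

y(t) = C_1e^(6t) + C_2e^(-6t)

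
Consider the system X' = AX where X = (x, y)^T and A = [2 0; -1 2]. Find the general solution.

x(t) = -K_2e^(2t), y(t) = K_1e^(2t) + K_2te^(2t) + K_2e^(2t)

Coefficient matrix A = [[2, 0], [-1, 2]].
Characteristic polynomial det(A - λI) = λ^2 - 4λ + 4 = 0.
Single eigenvalue λ = 2 with algebraic multiplicity 2.
Eigenvector v = (0,1); generalized eigenvector w with (A-λI)w=v is (-1,1).
General solution: e^(2t)[K_1·v + K_2·(t·v + w)].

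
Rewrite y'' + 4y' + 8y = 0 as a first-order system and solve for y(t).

y(t) = c_1e^(-2t)cos(2t) + c_2e^(-2t)sin(2t)

Let x_1 = y, x_2 = y'. Then x_1' = x_2 and x_2' = -8x_1 - 4x_2.
A = [[0,1],[-8,-4]]; det(A-λI) = λ^2 + 4λ + 8.
Eigenvalues λ = -2 ± 2i.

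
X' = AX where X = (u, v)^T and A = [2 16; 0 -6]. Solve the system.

u(t) = -2C_1e^(-6t) - C_2e^(2t), v(t) = C_1e^(-6t)

Coefficient matrix A = [[2, 16], [0, -6]].
Characteristic polynomial det(A - λI) = λ^2 + 4λ - 12 = 0.
Eigenvalues λ = -6, 2.
For λ=-6: (A-λI) row 1 is [8, 16], so an eigenvector is (-2, 1).
For λ=2: (A-λI) row 1 is [0, 16], so an eigenvector is (-1, 0).
General solution: C_1e^(-6t)(-2,1) + C_2e^(2t)(-1,0).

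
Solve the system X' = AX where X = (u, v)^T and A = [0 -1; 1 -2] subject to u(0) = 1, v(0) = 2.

u(t) = -te^(-t) + e^(-t), v(t) = -te^(-t) + 2e^(-t)

Coefficient matrix A = [[0, -1], [1, -2]].
Characteristic polynomial det(A - λI) = λ^2 + 2λ + 1 = 0.
Single eigenvalue λ = -1 with algebraic multiplicity 2.
Eigenvector v = (-1,-1); generalized eigenvector w with (A-λI)w=v is (-3,-2).
General solution: e^(-t)[K_1·v + K_2·(t·v + w)].
Applying u(0)=1, v(0)=2 gives K_1=-4, K_2=1.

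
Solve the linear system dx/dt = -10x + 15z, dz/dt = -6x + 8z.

x(t) = -K_1e^(-t)sin(3t) + 2K_1e^(-t)cos(3t) + 2K_2e^(-t)sin(3t) + K_2e^(-t)cos(3t), z(t) = -K_1e^(-t)sin(3t) + K_1e^(-t)cos(3t) + K_2e^(-t)sin(3t) + K_2e^(-t)cos(3t)

Coefficient matrix A = [[-10, 15], [-6, 8]].
Characteristic polynomial det(A - λI) = λ^2 + 2λ + 10 = 0.
Eigenvalues λ = -1 ± 3i (complex conjugate pair).
For λ=-1+3i: an eigenvector is (2,1) - i(-1,-1) = (2 + i, 1 + i).
A real fundamental pair from Re and Im of e^((-1+3i)t)v: X_1 = e^(-t)(cos(3t)·(2,1) + sin(3t)·(-1,-1)), X_2 = e^(-t)(sin(3t)·(2,1) - cos(3t)·(-1,-1)).
General solution: K_1X_1 + K_2X_2.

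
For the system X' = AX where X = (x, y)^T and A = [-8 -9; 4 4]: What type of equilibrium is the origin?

A = [[-8,-9],[4,4]]; det(A-λI) = λ^2 + 4λ + 4.
repeated λ = -2 with a single eigenvector.

stable improper node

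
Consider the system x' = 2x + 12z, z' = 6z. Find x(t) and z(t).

Coefficient matrix A = [[2, 12], [0, 6]].
Characteristic polynomial det(A - λI) = λ^2 - 8λ + 12 = 0.
Eigenvalues λ = 6, 2.
For λ=6: (A-λI) row 1 is [-4, 12], so an eigenvector is (-3, -1).
For λ=2: (A-λI) row 1 is [0, 12], so an eigenvector is (-1, 0).
General solution: c_1e^(6t)(-3,-1) + c_2e^(2t)(-1,0).

x(t) = -3c_1e^(6t) - c_2e^(2t), z(t) = -c_1e^(6t)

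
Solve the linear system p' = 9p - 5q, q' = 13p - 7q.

Coefficient matrix A = [[9, -5], [13, -7]].
Characteristic polynomial det(A - λI) = λ^2 - 2λ + 2 = 0.
Eigenvalues λ = 1 ± i (complex conjugate pair).
For λ=1+i: an eigenvector is (-2,-3) - i(-1,-2) = (-2 + i, -3 + 2i).
A real fundamental pair from Re and Im of e^((1+i)t)v: X_1 = e^(t)(cos(t)·(-2,-3) + sin(t)·(-1,-2)), X_2 = e^(t)(sin(t)·(-2,-3) - cos(t)·(-1,-2)).
General solution: C_1X_1 + C_2X_2.

p(t) = -C_1e^(t)sin(t) - 2C_1e^(t)cos(t) - 2C_2e^(t)sin(t) + C_2e^(t)cos(t), q(t) = -2C_1e^(t)sin(t) - 3C_1e^(t)cos(t) - 3C_2e^(t)sin(t) + 2C_2e^(t)cos(t)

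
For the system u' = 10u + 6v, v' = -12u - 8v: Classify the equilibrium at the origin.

A = [[10,6],[-12,-8]]; det(A-λI) = λ^2 - 2λ - 8.
λ = -2, 4: opposite signs.

saddle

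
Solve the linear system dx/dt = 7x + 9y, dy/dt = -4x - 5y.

x(t) = -3C_1e^(t) - 3C_2te^(t) + C_2e^(t), y(t) = 2C_1e^(t) + 2C_2te^(t) - C_2e^(t)

Coefficient matrix A = [[7, 9], [-4, -5]].
Characteristic polynomial det(A - λI) = λ^2 - 2λ + 1 = 0.
Single eigenvalue λ = 1 with algebraic multiplicity 2.
Eigenvector v = (-3,2); generalized eigenvector w with (A-λI)w=v is (1,-1).
General solution: e^(t)[C_1·v + C_2·(t·v + w)].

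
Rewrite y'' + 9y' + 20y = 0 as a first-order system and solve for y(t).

Let x_1 = y, x_2 = y'. Then x_1' = x_2 and x_2' = -20x_1 - 9x_2.
A = [[0,1],[-20,-9]]; det(A-λI) = λ^2 + 9λ + 20.
Eigenvalues λ = -4, -5 with eigenvectors (1,-4), (1,-5).

y(t) = c_1e^(-4t) + c_2e^(-5t)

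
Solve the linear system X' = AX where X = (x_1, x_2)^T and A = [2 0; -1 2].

Coefficient matrix A = [[2, 0], [-1, 2]].
Characteristic polynomial det(A - λI) = λ^2 - 4λ + 4 = 0.
Single eigenvalue λ = 2 with algebraic multiplicity 2.
Eigenvector v = (0,-1); generalized eigenvector w with (A-λI)w=v is (1,3).
General solution: e^(2t)[C_1·v + C_2·(t·v + w)].

x_1(t) = C_2e^(2t), x_2(t) = -C_1e^(2t) - C_2te^(2t) + 3C_2e^(2t)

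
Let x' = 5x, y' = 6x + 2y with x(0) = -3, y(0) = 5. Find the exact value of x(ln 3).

-729

A = [[5,0],[6,2]]; eigenvalues λ = 2, 5.
Eigenvectors: (0,1) for λ=2, (1,2) for λ=5.
From the initial condition, c_1 = 11, c_2 = -3.
x(ln 3) = (11)(3^2)(0) + (-3)(3^5)(1) = -729.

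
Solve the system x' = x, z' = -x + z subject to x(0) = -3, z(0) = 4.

Coefficient matrix A = [[1, 0], [-1, 1]].
Characteristic polynomial det(A - λI) = λ^2 - 2λ + 1 = 0.
Single eigenvalue λ = 1 with algebraic multiplicity 2.
Eigenvector v = (0,1); generalized eigenvector w with (A-λI)w=v is (-1,3).
General solution: e^(t)[c_1·v + c_2·(t·v + w)].
Applying x(0)=-3, z(0)=4 gives c_1=-5, c_2=3.

x(t) = -3e^(t), z(t) = 3te^(t) + 4e^(t)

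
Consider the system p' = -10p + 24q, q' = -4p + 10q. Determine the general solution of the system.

p(t) = 3C_1e^(-2t) + 2C_2e^(2t), q(t) = C_1e^(-2t) + C_2e^(2t)

Coefficient matrix A = [[-10, 24], [-4, 10]].
Characteristic polynomial det(A - λI) = λ^2 - 4 = 0.
Eigenvalues λ = -2, 2.
For λ=-2: (A-λI) row 1 is [-8, 24], so an eigenvector is (3, 1).
For λ=2: (A-λI) row 1 is [-12, 24], so an eigenvector is (2, 1).
General solution: C_1e^(-2t)(3,1) + C_2e^(2t)(2,1).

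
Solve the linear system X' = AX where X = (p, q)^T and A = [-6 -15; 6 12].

Coefficient matrix A = [[-6, -15], [6, 12]].
Characteristic polynomial det(A - λI) = λ^2 - 6λ + 18 = 0.
Eigenvalues λ = 3 ± 3i (complex conjugate pair).
For λ=3+3i: an eigenvector is (-1,1) - i(-2,1) = (-1 + 2i, 1 - i).
A real fundamental pair from Re and Im of e^((3+3i)t)v: X_1 = e^(3t)(cos(3t)·(-1,1) + sin(3t)·(-2,1)), X_2 = e^(3t)(sin(3t)·(-1,1) - cos(3t)·(-2,1)).
General solution: c_1X_1 + c_2X_2.

p(t) = -2c_1e^(3t)sin(3t) - c_1e^(3t)cos(3t) - c_2e^(3t)sin(3t) + 2c_2e^(3t)cos(3t), q(t) = c_1e^(3t)sin(3t) + c_1e^(3t)cos(3t) + c_2e^(3t)sin(3t) - c_2e^(3t)cos(3t)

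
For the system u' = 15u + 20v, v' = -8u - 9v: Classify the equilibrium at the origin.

A = [[15,20],[-8,-9]]; det(A-λI) = λ^2 - 6λ + 25.
λ = 3 ± 4i: positive real part.

unstable spiral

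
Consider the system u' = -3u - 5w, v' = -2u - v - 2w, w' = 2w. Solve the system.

Coefficient matrix A = [[-3, 0, -5], [-2, -1, -2], [0, 0, 2]].
det(A - λI) = 0 gives eigenvalues λ = -3, -1, 2.
For λ=-3: eigenvector (1,1,0).
For λ=-1: eigenvector (0,1,0).
For λ=2: eigenvector (-1,0,1).
General solution: c_1e^(-3t)(1,1,0) + c_2e^(-t)(0,1,0) + c_3e^(2t)(-1,0,1).

u(t) = c_1e^(-3t) - c_3e^(2t), v(t) = c_1e^(-3t) + c_2e^(-t), w(t) = c_3e^(2t)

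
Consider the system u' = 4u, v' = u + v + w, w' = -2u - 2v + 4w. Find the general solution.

u(t) = c_3e^(4t), v(t) = c_1e^(3t) + c_2e^(2t) - c_3e^(4t), w(t) = 2c_1e^(3t) + c_2e^(2t) - 4c_3e^(4t)

Coefficient matrix A = [[4, 0, 0], [1, 1, 1], [-2, -2, 4]].
det(A - λI) = 0 gives eigenvalues λ = 3, 2, 4.
For λ=3: eigenvector (0,1,2).
For λ=2: eigenvector (0,1,1).
For λ=4: eigenvector (1,-1,-4).
General solution: c_1e^(3t)(0,1,2) + c_2e^(2t)(0,1,1) + c_3e^(4t)(1,-1,-4).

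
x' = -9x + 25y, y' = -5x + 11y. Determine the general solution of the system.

Coefficient matrix A = [[-9, 25], [-5, 11]].
Characteristic polynomial det(A - λI) = λ^2 - 2λ + 26 = 0.
Eigenvalues λ = 1 ± 5i (complex conjugate pair).
For λ=1+5i: an eigenvector is (1,0) - i(-2,-1) = (1 + 2i, 0 + i).
A real fundamental pair from Re and Im of e^((1+5i)t)v: X_1 = e^(t)(cos(5t)·(1,0) + sin(5t)·(-2,-1)), X_2 = e^(t)(sin(5t)·(1,0) - cos(5t)·(-2,-1)).
General solution: c_1X_1 + c_2X_2.

x(t) = -2c_1e^(t)sin(5t) + c_1e^(t)cos(5t) + c_2e^(t)sin(5t) + 2c_2e^(t)cos(5t), y(t) = -c_1e^(t)sin(5t) + c_2e^(t)cos(5t)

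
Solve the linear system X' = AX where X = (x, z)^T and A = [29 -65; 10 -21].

Coefficient matrix A = [[29, -65], [10, -21]].
Characteristic polynomial det(A - λI) = λ^2 - 8λ + 41 = 0.
Eigenvalues λ = 4 ± 5i (complex conjugate pair).
For λ=4+5i: an eigenvector is (-3,-1) - i(-2,-1) = (-3 + 2i, -1 + i).
A real fundamental pair from Re and Im of e^((4+5i)t)v: X_1 = e^(4t)(cos(5t)·(-3,-1) + sin(5t)·(-2,-1)), X_2 = e^(4t)(sin(5t)·(-3,-1) - cos(5t)·(-2,-1)).
General solution: C_1X_1 + C_2X_2.

x(t) = -2C_1e^(4t)sin(5t) - 3C_1e^(4t)cos(5t) - 3C_2e^(4t)sin(5t) + 2C_2e^(4t)cos(5t), z(t) = -C_1e^(4t)sin(5t) - C_1e^(4t)cos(5t) - C_2e^(4t)sin(5t) + C_2e^(4t)cos(5t)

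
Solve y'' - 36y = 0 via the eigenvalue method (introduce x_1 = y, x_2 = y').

Let x_1 = y, x_2 = y'. Then x_1' = x_2 and x_2' = 36x_1.
A = [[0,1],[36,0]]; det(A-λI) = λ^2 - 36.
Eigenvalues λ = 6, -6 with eigenvectors (1,6), (1,-6).

y(t) = c_1e^(6t) + c_2e^(-6t)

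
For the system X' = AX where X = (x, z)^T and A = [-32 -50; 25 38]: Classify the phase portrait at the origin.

unstable spiral

A = [[-32,-50],[25,38]]; det(A-λI) = λ^2 - 6λ + 34.
λ = 3 ± 5i: positive real part.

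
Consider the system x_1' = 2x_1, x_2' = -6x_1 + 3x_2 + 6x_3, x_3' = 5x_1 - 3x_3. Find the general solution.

Coefficient matrix A = [[2, 0, 0], [-6, 3, 6], [5, 0, -3]].
det(A - λI) = 0 gives eigenvalues λ = 3, -3, 2.
For λ=3: eigenvector (0,-1,0).
For λ=-3: eigenvector (0,1,-1).
For λ=2: eigenvector (1,0,1).
General solution: c_1e^(3t)(0,-1,0) + c_2e^(-3t)(0,1,-1) + c_3e^(2t)(1,0,1).

x_1(t) = c_3e^(2t), x_2(t) = -c_1e^(3t) + c_2e^(-3t), x_3(t) = -c_2e^(-3t) + c_3e^(2t)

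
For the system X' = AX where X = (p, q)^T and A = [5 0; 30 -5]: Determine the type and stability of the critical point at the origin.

A = [[5,0],[30,-5]]; det(A-λI) = λ^2 - 25.
λ = -5, 5: opposite signs.

saddle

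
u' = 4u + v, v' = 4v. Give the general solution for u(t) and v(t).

Coefficient matrix A = [[4, 1], [0, 4]].
Characteristic polynomial det(A - λI) = λ^2 - 8λ + 16 = 0.
Single eigenvalue λ = 4 with algebraic multiplicity 2.
Eigenvector v = (1,0); generalized eigenvector w with (A-λI)w=v is (-1,1).
General solution: e^(4t)[K_1·v + K_2·(t·v + w)].

u(t) = K_1e^(4t) + K_2te^(4t) - K_2e^(4t), v(t) = K_2e^(4t)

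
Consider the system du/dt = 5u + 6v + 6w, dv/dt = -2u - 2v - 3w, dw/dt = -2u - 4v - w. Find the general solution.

u(t) = 3K_1e^(t) - 2K_2e^(2t) - 2K_3e^(-t), v(t) = -K_1e^(t) + K_2e^(2t) + K_3e^(-t), w(t) = -K_1e^(t) + K_3e^(-t)

Coefficient matrix A = [[5, 6, 6], [-2, -2, -3], [-2, -4, -1]].
det(A - λI) = 0 gives eigenvalues λ = 1, 2, -1.
For λ=1: eigenvector (3,-1,-1).
For λ=2: eigenvector (-2,1,0).
For λ=-1: eigenvector (-2,1,1).
General solution: K_1e^(t)(3,-1,-1) + K_2e^(2t)(-2,1,0) + K_3e^(-t)(-2,1,1).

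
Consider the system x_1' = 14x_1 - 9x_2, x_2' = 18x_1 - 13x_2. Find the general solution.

x_1(t) = -K_1e^(-4t) - K_2e^(5t), x_2(t) = -2K_1e^(-4t) - K_2e^(5t)

Coefficient matrix A = [[14, -9], [18, -13]].
Characteristic polynomial det(A - λI) = λ^2 - λ - 20 = 0.
Eigenvalues λ = -4, 5.
For λ=-4: (A-λI) row 1 is [18, -9], so an eigenvector is (-1, -2).
For λ=5: (A-λI) row 1 is [9, -9], so an eigenvector is (-1, -1).
General solution: K_1e^(-4t)(-1,-2) + K_2e^(5t)(-1,-1).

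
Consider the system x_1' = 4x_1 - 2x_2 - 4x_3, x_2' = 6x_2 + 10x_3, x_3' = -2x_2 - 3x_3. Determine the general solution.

Coefficient matrix A = [[4, -2, -4], [0, 6, 10], [0, -2, -3]].
det(A - λI) = 0 gives eigenvalues λ = 4, 2, 1.
For λ=4: eigenvector (1,0,0).
For λ=2: eigenvector (1,5,-2).
For λ=1: eigenvector (0,-2,1).
General solution: C_1e^(4t)(1,0,0) + C_2e^(2t)(1,5,-2) + C_3e^(t)(0,-2,1).

x_1(t) = C_1e^(4t) + C_2e^(2t), x_2(t) = 5C_2e^(2t) - 2C_3e^(t), x_3(t) = -2C_2e^(2t) + C_3e^(t)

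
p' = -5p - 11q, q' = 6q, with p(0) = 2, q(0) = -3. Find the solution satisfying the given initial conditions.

p(t) = 3e^(6t) - e^(-5t), q(t) = -3e^(6t)

Coefficient matrix A = [[-5, -11], [0, 6]].
Characteristic polynomial det(A - λI) = λ^2 - λ - 30 = 0.
Eigenvalues λ = -5, 6.
For λ=-5: (A-λI) row 1 is [0, -11], so an eigenvector is (1, 0).
For λ=6: (A-λI) row 1 is [-11, -11], so an eigenvector is (-1, 1).
General solution: C_1e^(-5t)(1,0) + C_2e^(6t)(-1,1).
Applying p(0)=2, q(0)=-3 gives C_1=-1, C_2=-3.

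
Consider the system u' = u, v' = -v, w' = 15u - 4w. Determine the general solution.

u(t) = c_1e^(t), v(t) = c_2e^(-t), w(t) = 3c_1e^(t) + c_3e^(-4t)

Coefficient matrix A = [[1, 0, 0], [0, -1, 0], [15, 0, -4]].
det(A - λI) = 0 gives eigenvalues λ = 1, -1, -4.
For λ=1: eigenvector (1,0,3).
For λ=-1: eigenvector (0,1,0).
For λ=-4: eigenvector (0,0,1).
General solution: c_1e^(t)(1,0,3) + c_2e^(-t)(0,1,0) + c_3e^(-4t)(0,0,1).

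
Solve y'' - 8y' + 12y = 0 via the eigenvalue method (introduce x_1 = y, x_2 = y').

y(t) = K_1e^(6t) + K_2e^(2t)

Let x_1 = y, x_2 = y'. Then x_1' = x_2 and x_2' = -12x_1 + 8x_2.
A = [[0,1],[-12,8]]; det(A-λI) = λ^2 - 8λ + 12.
Eigenvalues λ = 6, 2 with eigenvectors (1,6), (1,2).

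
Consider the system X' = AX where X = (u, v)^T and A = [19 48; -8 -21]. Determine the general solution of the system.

Coefficient matrix A = [[19, 48], [-8, -21]].
Characteristic polynomial det(A - λI) = λ^2 + 2λ - 15 = 0.
Eigenvalues λ = -5, 3.
For λ=-5: (A-λI) row 1 is [24, 48], so an eigenvector is (-2, 1).
For λ=3: (A-λI) row 1 is [16, 48], so an eigenvector is (3, -1).
General solution: C_1e^(-5t)(-2,1) + C_2e^(3t)(3,-1).

u(t) = -2C_1e^(-5t) + 3C_2e^(3t), v(t) = C_1e^(-5t) - C_2e^(3t)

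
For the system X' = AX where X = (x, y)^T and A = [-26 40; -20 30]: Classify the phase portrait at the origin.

A = [[-26,40],[-20,30]]; det(A-λI) = λ^2 - 4λ + 20.
λ = 2 ± 4i: positive real part.

unstable spiral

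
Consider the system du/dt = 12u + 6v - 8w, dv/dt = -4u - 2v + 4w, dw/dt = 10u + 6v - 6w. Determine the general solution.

u(t) = K_1e^(2t) - K_2e^(4t) - K_3e^(-2t), v(t) = K_1e^(2t) + K_3e^(-2t), w(t) = 2K_1e^(2t) - K_2e^(4t) - K_3e^(-2t)

Coefficient matrix A = [[12, 6, -8], [-4, -2, 4], [10, 6, -6]].
det(A - λI) = 0 gives eigenvalues λ = 2, 4, -2.
For λ=2: eigenvector (1,1,2).
For λ=4: eigenvector (-1,0,-1).
For λ=-2: eigenvector (-1,1,-1).
General solution: K_1e^(2t)(1,1,2) + K_2e^(4t)(-1,0,-1) + K_3e^(-2t)(-1,1,-1).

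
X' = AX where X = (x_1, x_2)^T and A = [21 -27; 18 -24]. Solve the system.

Coefficient matrix A = [[21, -27], [18, -24]].
Characteristic polynomial det(A - λI) = λ^2 + 3λ - 18 = 0.
Eigenvalues λ = 3, -6.
For λ=3: (A-λI) row 1 is [18, -27], so an eigenvector is (-3, -2).
For λ=-6: (A-λI) row 1 is [27, -27], so an eigenvector is (-1, -1).
General solution: c_1e^(3t)(-3,-2) + c_2e^(-6t)(-1,-1).

x_1(t) = -3c_1e^(3t) - c_2e^(-6t), x_2(t) = -2c_1e^(3t) - c_2e^(-6t)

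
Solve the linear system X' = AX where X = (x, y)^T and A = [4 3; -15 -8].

x(t) = -c_1e^(-2t)sin(3t) + c_2e^(-2t)cos(3t), y(t) = 2c_1e^(-2t)sin(3t) - c_1e^(-2t)cos(3t) - c_2e^(-2t)sin(3t) - 2c_2e^(-2t)cos(3t)

Coefficient matrix A = [[4, 3], [-15, -8]].
Characteristic polynomial det(A - λI) = λ^2 + 4λ + 13 = 0.
Eigenvalues λ = -2 ± 3i (complex conjugate pair).
For λ=-2+3i: an eigenvector is (0,-1) - i(-1,2) = (0 + i, -1 - 2i).
A real fundamental pair from Re and Im of e^((-2+3i)t)v: X_1 = e^(-2t)(cos(3t)·(0,-1) + sin(3t)·(-1,2)), X_2 = e^(-2t)(sin(3t)·(0,-1) - cos(3t)·(-1,2)).
General solution: c_1X_1 + c_2X_2.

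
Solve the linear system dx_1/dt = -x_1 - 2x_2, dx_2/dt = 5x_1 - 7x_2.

x_1(t) = -K_1e^(-4t)sin(t) - K_1e^(-4t)cos(t) - K_2e^(-4t)sin(t) + K_2e^(-4t)cos(t), x_2(t) = -2K_1e^(-4t)sin(t) - K_1e^(-4t)cos(t) - K_2e^(-4t)sin(t) + 2K_2e^(-4t)cos(t)

Coefficient matrix A = [[-1, -2], [5, -7]].
Characteristic polynomial det(A - λI) = λ^2 + 8λ + 17 = 0.
Eigenvalues λ = -4 ± i (complex conjugate pair).
For λ=-4+i: an eigenvector is (-1,-1) - i(-1,-2) = (-1 + i, -1 + 2i).
A real fundamental pair from Re and Im of e^((-4+i)t)v: X_1 = e^(-4t)(cos(t)·(-1,-1) + sin(t)·(-1,-2)), X_2 = e^(-4t)(sin(t)·(-1,-1) - cos(t)·(-1,-2)).
General solution: K_1X_1 + K_2X_2.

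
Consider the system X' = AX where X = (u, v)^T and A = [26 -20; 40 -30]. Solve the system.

Coefficient matrix A = [[26, -20], [40, -30]].
Characteristic polynomial det(A - λI) = λ^2 + 4λ + 20 = 0.
Eigenvalues λ = -2 ± 4i (complex conjugate pair).
For λ=-2+4i: an eigenvector is (2,3) - i(-1,-1) = (2 + i, 3 + i).
A real fundamental pair from Re and Im of e^((-2+4i)t)v: X_1 = e^(-2t)(cos(4t)·(2,3) + sin(4t)·(-1,-1)), X_2 = e^(-2t)(sin(4t)·(2,3) - cos(4t)·(-1,-1)).
General solution: C_1X_1 + C_2X_2.

u(t) = -C_1e^(-2t)sin(4t) + 2C_1e^(-2t)cos(4t) + 2C_2e^(-2t)sin(4t) + C_2e^(-2t)cos(4t), v(t) = -C_1e^(-2t)sin(4t) + 3C_1e^(-2t)cos(4t) + 3C_2e^(-2t)sin(4t) + C_2e^(-2t)cos(4t)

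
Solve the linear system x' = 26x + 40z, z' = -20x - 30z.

Coefficient matrix A = [[26, 40], [-20, -30]].
Characteristic polynomial det(A - λI) = λ^2 + 4λ + 20 = 0.
Eigenvalues λ = -2 ± 4i (complex conjugate pair).
For λ=-2+4i: an eigenvector is (-3,2) - i(-1,1) = (-3 + i, 2 - i).
A real fundamental pair from Re and Im of e^((-2+4i)t)v: X_1 = e^(-2t)(cos(4t)·(-3,2) + sin(4t)·(-1,1)), X_2 = e^(-2t)(sin(4t)·(-3,2) - cos(4t)·(-1,1)).
General solution: c_1X_1 + c_2X_2.

x(t) = -c_1e^(-2t)sin(4t) - 3c_1e^(-2t)cos(4t) - 3c_2e^(-2t)sin(4t) + c_2e^(-2t)cos(4t), z(t) = c_1e^(-2t)sin(4t) + 2c_1e^(-2t)cos(4t) + 2c_2e^(-2t)sin(4t) - c_2e^(-2t)cos(4t)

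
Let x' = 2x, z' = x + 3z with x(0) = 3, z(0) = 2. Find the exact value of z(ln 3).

A = [[2,0],[1,3]]; eigenvalues λ = 3, 2.
Eigenvectors: (0,-1) for λ=3, (1,-1) for λ=2.
From the initial condition, c_1 = -5, c_2 = 3.
z(ln 3) = (-5)(3^3)(-1) + (3)(3^2)(-1) = 108.

108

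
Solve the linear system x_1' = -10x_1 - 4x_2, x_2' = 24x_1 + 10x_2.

x_1(t) = -K_1e^(2t) + K_2e^(-2t), x_2(t) = 3K_1e^(2t) - 2K_2e^(-2t)

Coefficient matrix A = [[-10, -4], [24, 10]].
Characteristic polynomial det(A - λI) = λ^2 - 4 = 0.
Eigenvalues λ = 2, -2.
For λ=2: (A-λI) row 1 is [-12, -4], so an eigenvector is (-1, 3).
For λ=-2: (A-λI) row 1 is [-8, -4], so an eigenvector is (1, -2).
General solution: K_1e^(2t)(-1,3) + K_2e^(-2t)(1,-2).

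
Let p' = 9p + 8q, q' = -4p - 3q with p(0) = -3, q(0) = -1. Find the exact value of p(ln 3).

A = [[9,8],[-4,-3]]; eigenvalues λ = 1, 5.
Eigenvectors: (1,-1) for λ=1, (2,-1) for λ=5.
From the initial condition, c_1 = 5, c_2 = -4.
p(ln 3) = (5)(3^1)(1) + (-4)(3^5)(2) = -1929.

-1929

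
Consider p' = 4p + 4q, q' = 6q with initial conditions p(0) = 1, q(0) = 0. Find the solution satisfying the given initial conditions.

p(t) = e^(4t), q(t) = 0

Coefficient matrix A = [[4, 4], [0, 6]].
Characteristic polynomial det(A - λI) = λ^2 - 10λ + 24 = 0.
Eigenvalues λ = 6, 4.
For λ=6: (A-λI) row 1 is [-2, 4], so an eigenvector is (-2, -1).
For λ=4: (A-λI) row 1 is [0, 4], so an eigenvector is (1, 0).
General solution: K_1e^(6t)(-2,-1) + K_2e^(4t)(1,0).
Applying p(0)=1, q(0)=0 gives K_1=0, K_2=1.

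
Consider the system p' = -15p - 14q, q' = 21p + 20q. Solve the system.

p(t) = 2C_1e^(6t) + C_2e^(-t), q(t) = -3C_1e^(6t) - C_2e^(-t)

Coefficient matrix A = [[-15, -14], [21, 20]].
Characteristic polynomial det(A - λI) = λ^2 - 5λ - 6 = 0.
Eigenvalues λ = 6, -1.
For λ=6: (A-λI) row 1 is [-21, -14], so an eigenvector is (2, -3).
For λ=-1: (A-λI) row 1 is [-14, -14], so an eigenvector is (1, -1).
General solution: C_1e^(6t)(2,-3) + C_2e^(-t)(1,-1).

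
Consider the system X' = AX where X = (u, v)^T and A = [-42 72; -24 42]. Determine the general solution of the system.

u(t) = -3C_1e^(6t) + 2C_2e^(-6t), v(t) = -2C_1e^(6t) + C_2e^(-6t)

Coefficient matrix A = [[-42, 72], [-24, 42]].
Characteristic polynomial det(A - λI) = λ^2 - 36 = 0.
Eigenvalues λ = 6, -6.
For λ=6: (A-λI) row 1 is [-48, 72], so an eigenvector is (-3, -2).
For λ=-6: (A-λI) row 1 is [-36, 72], so an eigenvector is (2, 1).
General solution: C_1e^(6t)(-3,-2) + C_2e^(-6t)(2,1).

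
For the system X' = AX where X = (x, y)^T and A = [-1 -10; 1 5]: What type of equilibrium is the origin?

A = [[-1,-10],[1,5]]; det(A-λI) = λ^2 - 4λ + 5.
λ = 2 ± i: positive real part.

unstable spiral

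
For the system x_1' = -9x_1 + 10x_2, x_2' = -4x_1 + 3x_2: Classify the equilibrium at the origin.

stable spiral

A = [[-9,10],[-4,3]]; det(A-λI) = λ^2 + 6λ + 13.
λ = -3 ± 2i: negative real part.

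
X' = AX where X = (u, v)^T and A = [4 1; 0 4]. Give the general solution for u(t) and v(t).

u(t) = K_1e^(4t) + K_2te^(4t) + 3K_2e^(4t), v(t) = K_2e^(4t)

Coefficient matrix A = [[4, 1], [0, 4]].
Characteristic polynomial det(A - λI) = λ^2 - 8λ + 16 = 0.
Single eigenvalue λ = 4 with algebraic multiplicity 2.
Eigenvector v = (1,0); generalized eigenvector w with (A-λI)w=v is (3,1).
General solution: e^(4t)[K_1·v + K_2·(t·v + w)].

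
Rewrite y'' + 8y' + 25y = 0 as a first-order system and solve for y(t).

y(t) = C_1e^(-4t)cos(3t) + C_2e^(-4t)sin(3t)

Let x_1 = y, x_2 = y'. Then x_1' = x_2 and x_2' = -25x_1 - 8x_2.
A = [[0,1],[-25,-8]]; det(A-λI) = λ^2 + 8λ + 25.
Eigenvalues λ = -4 ± 3i.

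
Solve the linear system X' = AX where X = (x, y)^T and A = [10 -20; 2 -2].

x(t) = C_1e^(4t)sin(2t) - 3C_1e^(4t)cos(2t) - 3C_2e^(4t)sin(2t) - C_2e^(4t)cos(2t), y(t) = -C_1e^(4t)cos(2t) - C_2e^(4t)sin(2t)

Coefficient matrix A = [[10, -20], [2, -2]].
Characteristic polynomial det(A - λI) = λ^2 - 8λ + 20 = 0.
Eigenvalues λ = 4 ± 2i (complex conjugate pair).
For λ=4+2i: an eigenvector is (-3,-1) - i(1,0) = (-3 - i, -1).
A real fundamental pair from Re and Im of e^((4+2i)t)v: X_1 = e^(4t)(cos(2t)·(-3,-1) + sin(2t)·(1,0)), X_2 = e^(4t)(sin(2t)·(-3,-1) - cos(2t)·(1,0)).
General solution: C_1X_1 + C_2X_2.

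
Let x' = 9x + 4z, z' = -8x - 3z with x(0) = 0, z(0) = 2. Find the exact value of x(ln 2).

60

A = [[9,4],[-8,-3]]; eigenvalues λ = 5, 1.
Eigenvectors: (-1,1) for λ=5, (1,-2) for λ=1.
From the initial condition, c_1 = -2, c_2 = -2.
x(ln 2) = (-2)(2^5)(-1) + (-2)(2^1)(1) = 60.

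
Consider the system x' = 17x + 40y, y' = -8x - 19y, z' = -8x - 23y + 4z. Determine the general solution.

x(t) = 5c_1e^(t) - 2c_2e^(-3t), y(t) = -2c_1e^(t) + c_2e^(-3t), z(t) = -2c_1e^(t) + c_2e^(-3t) + c_3e^(4t)

Coefficient matrix A = [[17, 40, 0], [-8, -19, 0], [-8, -23, 4]].
det(A - λI) = 0 gives eigenvalues λ = 1, -3, 4.
For λ=1: eigenvector (5,-2,-2).
For λ=-3: eigenvector (-2,1,1).
For λ=4: eigenvector (0,0,1).
General solution: c_1e^(t)(5,-2,-2) + c_2e^(-3t)(-2,1,1) + c_3e^(4t)(0,0,1).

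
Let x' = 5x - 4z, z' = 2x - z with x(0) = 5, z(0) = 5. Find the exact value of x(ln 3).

15

A = [[5,-4],[2,-1]]; eigenvalues λ = 1, 3.
Eigenvectors: (-1,-1) for λ=1, (-2,-1) for λ=3.
From the initial condition, c_1 = -5, c_2 = 0.
x(ln 3) = (-5)(3^1)(-1) + (0)(3^3)(-2) = 15.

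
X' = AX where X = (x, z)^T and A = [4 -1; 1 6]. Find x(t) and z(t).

Coefficient matrix A = [[4, -1], [1, 6]].
Characteristic polynomial det(A - λI) = λ^2 - 10λ + 25 = 0.
Single eigenvalue λ = 5 with algebraic multiplicity 2.
Eigenvector v = (-1,1); generalized eigenvector w with (A-λI)w=v is (-2,3).
General solution: e^(5t)[c_1·v + c_2·(t·v + w)].

x(t) = -c_1e^(5t) - c_2te^(5t) - 2c_2e^(5t), z(t) = c_1e^(5t) + c_2te^(5t) + 3c_2e^(5t)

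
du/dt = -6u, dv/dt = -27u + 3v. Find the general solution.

Coefficient matrix A = [[-6, 0], [-27, 3]].
Characteristic polynomial det(A - λI) = λ^2 + 3λ - 18 = 0.
Eigenvalues λ = 3, -6.
For λ=3: (A-λI) row 1 is [-9, 0], so an eigenvector is (0, 1).
For λ=-6: (A-λI) row 2 is [-27, 9], so an eigenvector is (1, 3).
General solution: K_1e^(3t)(0,1) + K_2e^(-6t)(1,3).

u(t) = K_2e^(-6t), v(t) = K_1e^(3t) + 3K_2e^(-6t)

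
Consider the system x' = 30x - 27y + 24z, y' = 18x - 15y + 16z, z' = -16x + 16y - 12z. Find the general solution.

x(t) = 3K_1e^(4t) - 3K_2e^(-4t) + K_3e^(3t), y(t) = 2K_1e^(4t) - 2K_2e^(-4t) + K_3e^(3t), z(t) = -K_1e^(4t) + 2K_2e^(-4t)

Coefficient matrix A = [[30, -27, 24], [18, -15, 16], [-16, 16, -12]].
det(A - λI) = 0 gives eigenvalues λ = 4, -4, 3.
For λ=4: eigenvector (3,2,-1).
For λ=-4: eigenvector (-3,-2,2).
For λ=3: eigenvector (1,1,0).
General solution: K_1e^(4t)(3,2,-1) + K_2e^(-4t)(-3,-2,2) + K_3e^(3t)(1,1,0).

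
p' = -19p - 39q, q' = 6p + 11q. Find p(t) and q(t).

p(t) = -2c_1e^(-4t)sin(3t) + 3c_1e^(-4t)cos(3t) + 3c_2e^(-4t)sin(3t) + 2c_2e^(-4t)cos(3t), q(t) = c_1e^(-4t)sin(3t) - c_1e^(-4t)cos(3t) - c_2e^(-4t)sin(3t) - c_2e^(-4t)cos(3t)

Coefficient matrix A = [[-19, -39], [6, 11]].
Characteristic polynomial det(A - λI) = λ^2 + 8λ + 25 = 0.
Eigenvalues λ = -4 ± 3i (complex conjugate pair).
For λ=-4+3i: an eigenvector is (3,-1) - i(-2,1) = (3 + 2i, -1 - i).
A real fundamental pair from Re and Im of e^((-4+3i)t)v: X_1 = e^(-4t)(cos(3t)·(3,-1) + sin(3t)·(-2,1)), X_2 = e^(-4t)(sin(3t)·(3,-1) - cos(3t)·(-2,1)).
General solution: c_1X_1 + c_2X_2.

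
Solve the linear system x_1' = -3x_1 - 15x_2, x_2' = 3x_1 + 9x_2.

Coefficient matrix A = [[-3, -15], [3, 9]].
Characteristic polynomial det(A - λI) = λ^2 - 6λ + 18 = 0.
Eigenvalues λ = 3 ± 3i (complex conjugate pair).
For λ=3+3i: an eigenvector is (-2,1) - i(-1,0) = (-2 + i, 1).
A real fundamental pair from Re and Im of e^((3+3i)t)v: X_1 = e^(3t)(cos(3t)·(-2,1) + sin(3t)·(-1,0)), X_2 = e^(3t)(sin(3t)·(-2,1) - cos(3t)·(-1,0)).
General solution: c_1X_1 + c_2X_2.

x_1(t) = -c_1e^(3t)sin(3t) - 2c_1e^(3t)cos(3t) - 2c_2e^(3t)sin(3t) + c_2e^(3t)cos(3t), x_2(t) = c_1e^(3t)cos(3t) + c_2e^(3t)sin(3t)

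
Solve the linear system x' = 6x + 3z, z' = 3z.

Coefficient matrix A = [[6, 3], [0, 3]].
Characteristic polynomial det(A - λI) = λ^2 - 9λ + 18 = 0.
Eigenvalues λ = 6, 3.
For λ=6: (A-λI) row 1 is [0, 3], so an eigenvector is (1, 0).
For λ=3: (A-λI) row 1 is [3, 3], so an eigenvector is (-1, 1).
General solution: K_1e^(6t)(1,0) + K_2e^(3t)(-1,1).

x(t) = K_1e^(6t) - K_2e^(3t), z(t) = K_2e^(3t)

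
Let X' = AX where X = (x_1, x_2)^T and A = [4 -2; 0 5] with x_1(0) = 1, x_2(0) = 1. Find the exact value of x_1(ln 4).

-1280

A = [[4,-2],[0,5]]; eigenvalues λ = 4, 5.
Eigenvectors: (1,0) for λ=4, (-2,1) for λ=5.
From the initial condition, c_1 = 3, c_2 = 1.
x_1(ln 4) = (3)(4^4)(1) + (1)(4^5)(-2) = -1280.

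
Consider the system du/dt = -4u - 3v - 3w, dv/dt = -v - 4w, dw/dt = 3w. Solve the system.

Coefficient matrix A = [[-4, -3, -3], [0, -1, -4], [0, 0, 3]].
det(A - λI) = 0 gives eigenvalues λ = 3, -1, -4.
For λ=3: eigenvector (0,-1,1).
For λ=-1: eigenvector (-1,1,0).
For λ=-4: eigenvector (1,0,0).
General solution: K_1e^(3t)(0,-1,1) + K_2e^(-t)(-1,1,0) + K_3e^(-4t)(1,0,0).

u(t) = -K_2e^(-t) + K_3e^(-4t), v(t) = -K_1e^(3t) + K_2e^(-t), w(t) = K_1e^(3t)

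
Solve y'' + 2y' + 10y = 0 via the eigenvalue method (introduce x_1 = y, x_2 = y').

Let x_1 = y, x_2 = y'. Then x_1' = x_2 and x_2' = -10x_1 - 2x_2.
A = [[0,1],[-10,-2]]; det(A-λI) = λ^2 + 2λ + 10.
Eigenvalues λ = -1 ± 3i.

y(t) = C_1e^(-t)cos(3t) + C_2e^(-t)sin(3t)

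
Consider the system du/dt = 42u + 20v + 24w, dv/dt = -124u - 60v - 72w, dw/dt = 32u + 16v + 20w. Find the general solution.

Coefficient matrix A = [[42, 20, 24], [-124, -60, -72], [32, 16, 20]].
det(A - λI) = 0 gives eigenvalues λ = 2, -4, 4.
For λ=2: eigenvector (1,-2,0).
For λ=-4: eigenvector (-2,7,-2).
For λ=4: eigenvector (2,-5,1).
General solution: K_1e^(2t)(1,-2,0) + K_2e^(-4t)(-2,7,-2) + K_3e^(4t)(2,-5,1).

u(t) = K_1e^(2t) - 2K_2e^(-4t) + 2K_3e^(4t), v(t) = -2K_1e^(2t) + 7K_2e^(-4t) - 5K_3e^(4t), w(t) = -2K_2e^(-4t) + K_3e^(4t)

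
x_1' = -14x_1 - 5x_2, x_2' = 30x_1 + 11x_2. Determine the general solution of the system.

Coefficient matrix A = [[-14, -5], [30, 11]].
Characteristic polynomial det(A - λI) = λ^2 + 3λ - 4 = 0.
Eigenvalues λ = -4, 1.
For λ=-4: (A-λI) row 1 is [-10, -5], so an eigenvector is (1, -2).
For λ=1: (A-λI) row 1 is [-15, -5], so an eigenvector is (1, -3).
General solution: c_1e^(-4t)(1,-2) + c_2e^(t)(1,-3).

x_1(t) = c_1e^(-4t) + c_2e^(t), x_2(t) = -2c_1e^(-4t) - 3c_2e^(t)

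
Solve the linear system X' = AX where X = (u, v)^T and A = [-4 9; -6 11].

u(t) = c_1e^(5t) + 3c_2e^(2t), v(t) = c_1e^(5t) + 2c_2e^(2t)

Coefficient matrix A = [[-4, 9], [-6, 11]].
Characteristic polynomial det(A - λI) = λ^2 - 7λ + 10 = 0.
Eigenvalues λ = 5, 2.
For λ=5: (A-λI) row 1 is [-9, 9], so an eigenvector is (1, 1).
For λ=2: (A-λI) row 1 is [-6, 9], so an eigenvector is (3, 2).
General solution: c_1e^(5t)(1,1) + c_2e^(2t)(3,2).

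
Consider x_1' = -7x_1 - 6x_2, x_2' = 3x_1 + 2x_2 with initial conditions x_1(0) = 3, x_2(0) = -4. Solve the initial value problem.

Coefficient matrix A = [[-7, -6], [3, 2]].
Characteristic polynomial det(A - λI) = λ^2 + 5λ + 4 = 0.
Eigenvalues λ = -1, -4.
For λ=-1: (A-λI) row 1 is [-6, -6], so an eigenvector is (-1, 1).
For λ=-4: (A-λI) row 1 is [-3, -6], so an eigenvector is (2, -1).
General solution: C_1e^(-t)(-1,1) + C_2e^(-4t)(2,-1).
Applying x_1(0)=3, x_2(0)=-4 gives C_1=-5, C_2=-1.

x_1(t) = 5e^(-t) - 2e^(-4t), x_2(t) = -5e^(-t) + e^(-4t)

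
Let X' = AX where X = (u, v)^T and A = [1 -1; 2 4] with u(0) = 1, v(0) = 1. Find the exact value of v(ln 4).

A = [[1,-1],[2,4]]; eigenvalues λ = 2, 3.
Eigenvectors: (1,-1) for λ=2, (1,-2) for λ=3.
From the initial condition, c_1 = 3, c_2 = -2.
v(ln 4) = (3)(4^2)(-1) + (-2)(4^3)(-2) = 208.

208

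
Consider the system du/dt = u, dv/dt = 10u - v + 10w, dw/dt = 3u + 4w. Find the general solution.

Coefficient matrix A = [[1, 0, 0], [10, -1, 10], [3, 0, 4]].
det(A - λI) = 0 gives eigenvalues λ = 4, -1, 1.
For λ=4: eigenvector (0,2,1).
For λ=-1: eigenvector (0,1,0).
For λ=1: eigenvector (1,0,-1).
General solution: K_1e^(4t)(0,2,1) + K_2e^(-t)(0,1,0) + K_3e^(t)(1,0,-1).

u(t) = K_3e^(t), v(t) = 2K_1e^(4t) + K_2e^(-t), w(t) = K_1e^(4t) - K_3e^(t)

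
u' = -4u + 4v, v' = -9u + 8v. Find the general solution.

u(t) = 2C_1e^(2t) + 2C_2te^(2t) + C_2e^(2t), v(t) = 3C_1e^(2t) + 3C_2te^(2t) + 2C_2e^(2t)

Coefficient matrix A = [[-4, 4], [-9, 8]].
Characteristic polynomial det(A - λI) = λ^2 - 4λ + 4 = 0.
Single eigenvalue λ = 2 with algebraic multiplicity 2.
Eigenvector v = (2,3); generalized eigenvector w with (A-λI)w=v is (1,2).
General solution: e^(2t)[C_1·v + C_2·(t·v + w)].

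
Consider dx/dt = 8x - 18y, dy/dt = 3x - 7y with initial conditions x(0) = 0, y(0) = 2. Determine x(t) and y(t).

x(t) = -12e^(2t) + 12e^(-t), y(t) = -4e^(2t) + 6e^(-t)

Coefficient matrix A = [[8, -18], [3, -7]].
Characteristic polynomial det(A - λI) = λ^2 - λ - 2 = 0.
Eigenvalues λ = -1, 2.
For λ=-1: (A-λI) row 1 is [9, -18], so an eigenvector is (-2, -1).
For λ=2: (A-λI) row 1 is [6, -18], so an eigenvector is (3, 1).
General solution: C_1e^(-t)(-2,-1) + C_2e^(2t)(3,1).
Applying x(0)=0, y(0)=2 gives C_1=-6, C_2=-4.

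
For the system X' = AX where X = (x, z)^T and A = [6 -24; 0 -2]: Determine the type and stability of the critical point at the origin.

A = [[6,-24],[0,-2]]; det(A-λI) = λ^2 - 4λ - 12.
λ = -2, 6: opposite signs.

saddle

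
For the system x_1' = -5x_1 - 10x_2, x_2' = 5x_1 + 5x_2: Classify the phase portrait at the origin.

center

A = [[-5,-10],[5,5]]; det(A-λI) = λ^2 + 25.
λ = 0 ± 5i: zero real part.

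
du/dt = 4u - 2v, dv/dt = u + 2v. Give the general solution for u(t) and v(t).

u(t) = -C_1e^(3t)sin(t) + C_1e^(3t)cos(t) + C_2e^(3t)sin(t) + C_2e^(3t)cos(t), v(t) = C_1e^(3t)cos(t) + C_2e^(3t)sin(t)

Coefficient matrix A = [[4, -2], [1, 2]].
Characteristic polynomial det(A - λI) = λ^2 - 6λ + 10 = 0.
Eigenvalues λ = 3 ± i (complex conjugate pair).
For λ=3+i: an eigenvector is (1,1) - i(-1,0) = (1 + i, 1).
A real fundamental pair from Re and Im of e^((3+i)t)v: X_1 = e^(3t)(cos(t)·(1,1) + sin(t)·(-1,0)), X_2 = e^(3t)(sin(t)·(1,1) - cos(t)·(-1,0)).
General solution: C_1X_1 + C_2X_2.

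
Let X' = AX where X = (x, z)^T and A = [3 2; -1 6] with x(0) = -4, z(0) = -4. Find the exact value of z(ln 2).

-128

A = [[3,2],[-1,6]]; eigenvalues λ = 4, 5.
Eigenvectors: (2,1) for λ=4, (-1,-1) for λ=5.
From the initial condition, c_1 = 0, c_2 = 4.
z(ln 2) = (0)(2^4)(1) + (4)(2^5)(-1) = -128.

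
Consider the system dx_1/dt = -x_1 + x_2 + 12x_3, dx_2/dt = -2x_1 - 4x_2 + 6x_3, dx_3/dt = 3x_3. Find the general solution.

Coefficient matrix A = [[-1, 1, 12], [-2, -4, 6], [0, 0, 3]].
det(A - λI) = 0 gives eigenvalues λ = -3, 3, -2.
For λ=-3: eigenvector (-1,2,0).
For λ=3: eigenvector (3,0,1).
For λ=-2: eigenvector (-1,1,0).
General solution: c_1e^(-3t)(-1,2,0) + c_2e^(3t)(3,0,1) + c_3e^(-2t)(-1,1,0).

x_1(t) = -c_1e^(-3t) + 3c_2e^(3t) - c_3e^(-2t), x_2(t) = 2c_1e^(-3t) + c_3e^(-2t), x_3(t) = c_2e^(3t)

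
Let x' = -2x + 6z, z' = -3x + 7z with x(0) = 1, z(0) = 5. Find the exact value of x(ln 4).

A = [[-2,6],[-3,7]]; eigenvalues λ = 1, 4.
Eigenvectors: (2,1) for λ=1, (-1,-1) for λ=4.
From the initial condition, c_1 = -4, c_2 = -9.
x(ln 4) = (-4)(4^1)(2) + (-9)(4^4)(-1) = 2272.

2272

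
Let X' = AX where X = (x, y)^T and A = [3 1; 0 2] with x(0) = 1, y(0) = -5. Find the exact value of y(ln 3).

-45

A = [[3,1],[0,2]]; eigenvalues λ = 3, 2.
Eigenvectors: (1,0) for λ=3, (1,-1) for λ=2.
From the initial condition, c_1 = -4, c_2 = 5.
y(ln 3) = (-4)(3^3)(0) + (5)(3^2)(-1) = -45.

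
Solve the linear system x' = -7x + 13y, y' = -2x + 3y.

x(t) = 2K_1e^(-2t)sin(t) - 3K_1e^(-2t)cos(t) - 3K_2e^(-2t)sin(t) - 2K_2e^(-2t)cos(t), y(t) = K_1e^(-2t)sin(t) - K_1e^(-2t)cos(t) - K_2e^(-2t)sin(t) - K_2e^(-2t)cos(t)

Coefficient matrix A = [[-7, 13], [-2, 3]].
Characteristic polynomial det(A - λI) = λ^2 + 4λ + 5 = 0.
Eigenvalues λ = -2 ± i (complex conjugate pair).
For λ=-2+i: an eigenvector is (-3,-1) - i(2,1) = (-3 - 2i, -1 - i).
A real fundamental pair from Re and Im of e^((-2+i)t)v: X_1 = e^(-2t)(cos(t)·(-3,-1) + sin(t)·(2,1)), X_2 = e^(-2t)(sin(t)·(-3,-1) - cos(t)·(2,1)).
General solution: K_1X_1 + K_2X_2.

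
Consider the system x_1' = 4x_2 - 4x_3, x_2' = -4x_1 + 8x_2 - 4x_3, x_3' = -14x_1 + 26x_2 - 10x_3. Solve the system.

x_1(t) = -2c_1e^(-2t) + c_2e^(-4t) - c_3e^(4t), x_2(t) = -2c_1e^(-2t) + c_2e^(-4t), x_3(t) = -3c_1e^(-2t) + 2c_2e^(-4t) + c_3e^(4t)

Coefficient matrix A = [[0, 4, -4], [-4, 8, -4], [-14, 26, -10]].
det(A - λI) = 0 gives eigenvalues λ = -2, -4, 4.
For λ=-2: eigenvector (-2,-2,-3).
For λ=-4: eigenvector (1,1,2).
For λ=4: eigenvector (-1,0,1).
General solution: c_1e^(-2t)(-2,-2,-3) + c_2e^(-4t)(1,1,2) + c_3e^(4t)(-1,0,1).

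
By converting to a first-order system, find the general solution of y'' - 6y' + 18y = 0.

Let x_1 = y, x_2 = y'. Then x_1' = x_2 and x_2' = -18x_1 + 6x_2.
A = [[0,1],[-18,6]]; det(A-λI) = λ^2 - 6λ + 18.
Eigenvalues λ = 3 ± 3i.

y(t) = c_1e^(3t)cos(3t) + c_2e^(3t)sin(3t)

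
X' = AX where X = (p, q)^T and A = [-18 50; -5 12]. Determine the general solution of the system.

p(t) = 3c_1e^(-3t)sin(5t) - c_1e^(-3t)cos(5t) - c_2e^(-3t)sin(5t) - 3c_2e^(-3t)cos(5t), q(t) = c_1e^(-3t)sin(5t) - c_2e^(-3t)cos(5t)

Coefficient matrix A = [[-18, 50], [-5, 12]].
Characteristic polynomial det(A - λI) = λ^2 + 6λ + 34 = 0.
Eigenvalues λ = -3 ± 5i (complex conjugate pair).
For λ=-3+5i: an eigenvector is (-1,0) - i(3,1) = (-1 - 3i, 0 - i).
A real fundamental pair from Re and Im of e^((-3+5i)t)v: X_1 = e^(-3t)(cos(5t)·(-1,0) + sin(5t)·(3,1)), X_2 = e^(-3t)(sin(5t)·(-1,0) - cos(5t)·(3,1)).
General solution: c_1X_1 + c_2X_2.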